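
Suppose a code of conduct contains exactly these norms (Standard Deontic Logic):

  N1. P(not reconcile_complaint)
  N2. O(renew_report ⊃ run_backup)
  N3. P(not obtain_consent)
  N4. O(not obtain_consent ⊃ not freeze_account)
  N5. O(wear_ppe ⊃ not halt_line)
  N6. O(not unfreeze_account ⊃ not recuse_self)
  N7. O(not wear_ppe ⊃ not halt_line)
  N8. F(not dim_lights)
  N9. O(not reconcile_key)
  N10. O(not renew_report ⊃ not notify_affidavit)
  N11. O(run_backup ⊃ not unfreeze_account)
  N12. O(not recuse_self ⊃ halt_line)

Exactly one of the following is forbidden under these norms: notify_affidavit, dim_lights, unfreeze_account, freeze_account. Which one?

notify_affidavit

Premises 5 and 7 are O(wear_ppe ⊃ not halt_line) and O(not wear_ppe ⊃ not halt_line); every ideal world satisfies wear_ppe or not wear_ppe, so in either case not halt_line holds — hence O(not halt_line).
Premise 12, O(not recuse_self ⊃ halt_line), contraposes to O(not halt_line ⊃ recuse_self); with O(not halt_line) we get O(recuse_self).
The contrapositive of premise 6 (O(not unfreeze_account ⊃ not recuse_self)) is O(recuse_self ⊃ unfreeze_account), and O(recuse_self) is already established, so O(unfreeze_account).
The contrapositive of premise 11 (O(run_backup ⊃ not unfreeze_account)) is O(unfreeze_account ⊃ not run_backup), and O(unfreeze_account) is already established, so O(not run_backup).
Premise 2 is O(renew_report ⊃ run_backup); contrapositively O(not run_backup ⊃ not renew_report). Since O(not run_backup) holds, K gives O(not renew_report).
With premise 10, O(not renew_report ⊃ not notify_affidavit), the K-axiom yields O(not notify_affidavit).
So O(not notify_affidavit) holds, i.e. notify_affidavit is forbidden. None of the other listed options is forbidden under the premises.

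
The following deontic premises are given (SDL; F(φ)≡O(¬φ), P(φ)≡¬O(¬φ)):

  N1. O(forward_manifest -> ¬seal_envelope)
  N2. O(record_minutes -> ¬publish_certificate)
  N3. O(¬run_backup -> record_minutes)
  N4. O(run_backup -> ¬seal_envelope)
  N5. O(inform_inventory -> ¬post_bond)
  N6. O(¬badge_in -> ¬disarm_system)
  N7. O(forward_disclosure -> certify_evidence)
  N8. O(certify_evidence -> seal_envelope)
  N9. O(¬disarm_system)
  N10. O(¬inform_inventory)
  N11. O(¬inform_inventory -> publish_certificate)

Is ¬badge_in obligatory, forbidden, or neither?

Premise 6 is O(¬badge_in -> ¬disarm_system); even if O(¬disarm_system) held, inferring O(¬badge_in) would be affirming the consequent — invalid.
No premise or chain of K-axiom applications forces O(¬badge_in), and none forces O(badge_in). So ¬badge_in is neither obligatory nor forbidden under these norms.

Neither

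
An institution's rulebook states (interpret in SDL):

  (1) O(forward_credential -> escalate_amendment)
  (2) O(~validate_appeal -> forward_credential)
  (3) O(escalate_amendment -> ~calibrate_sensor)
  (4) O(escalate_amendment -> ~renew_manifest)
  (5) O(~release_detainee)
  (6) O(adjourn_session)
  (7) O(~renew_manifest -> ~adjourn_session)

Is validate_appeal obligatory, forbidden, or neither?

Premise 6 states O(adjourn_session) outright.
Premise 7 is O(~renew_manifest -> ~adjourn_session); contrapositively O(adjourn_session -> renew_manifest). Since O(adjourn_session) holds, K gives O(renew_manifest).
Premise 4 is O(escalate_amendment -> ~renew_manifest); contrapositively O(renew_manifest -> ~escalate_amendment). Since O(renew_manifest) holds, K gives O(~escalate_amendment).
Premise 1, O(forward_credential -> escalate_amendment), contraposes to O(~escalate_amendment -> ~forward_credential); with O(~escalate_amendment) we get O(~forward_credential).
Premise 2, O(~validate_appeal -> forward_credential), contraposes to O(~forward_credential -> validate_appeal); with O(~forward_credential) we get O(validate_appeal).
Premises 3, 5 do not contribute to this derivation.
Hence validate_appeal is obligatory.

Obligatory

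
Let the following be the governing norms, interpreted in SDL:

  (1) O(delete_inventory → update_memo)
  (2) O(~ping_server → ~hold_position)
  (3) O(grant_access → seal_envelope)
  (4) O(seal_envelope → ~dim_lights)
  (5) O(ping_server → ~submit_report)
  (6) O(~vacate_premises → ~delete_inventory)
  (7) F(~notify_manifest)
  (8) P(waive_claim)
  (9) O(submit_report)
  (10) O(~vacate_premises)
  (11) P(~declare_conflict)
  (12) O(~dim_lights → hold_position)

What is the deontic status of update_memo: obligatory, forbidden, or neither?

Premise 1 is O(delete_inventory → update_memo), but O(delete_inventory) is not derivable from the premises, so it does not yield O(update_memo).
No premise or chain of K-axiom applications forces O(update_memo), and none forces O(~update_memo). So update_memo is neither obligatory nor forbidden under these norms.

Neither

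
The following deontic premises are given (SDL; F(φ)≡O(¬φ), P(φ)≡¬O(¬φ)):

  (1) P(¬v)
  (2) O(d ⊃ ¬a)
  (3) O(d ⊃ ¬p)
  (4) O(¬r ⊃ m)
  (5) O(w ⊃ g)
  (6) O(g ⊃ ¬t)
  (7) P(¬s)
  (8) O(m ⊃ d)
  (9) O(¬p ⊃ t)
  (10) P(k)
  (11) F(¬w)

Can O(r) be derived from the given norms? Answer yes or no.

Yes

F(¬w) at premise 11 means O(w).
Applying K to premise 5 (O(w ⊃ g)) and O(w) yields O(g).
With premise 6, O(g ⊃ ¬t), the K-axiom yields O(¬t).
The contrapositive of premise 9 (O(¬p ⊃ t)) is O(¬t ⊃ p), and O(¬t) is already established, so O(p).
Premise 3 is O(d ⊃ ¬p); contrapositively O(p ⊃ ¬d). Since O(p) holds, K gives O(¬d).
The contrapositive of premise 8 (O(m ⊃ d)) is O(¬d ⊃ ¬m), and O(¬d) is already established, so O(¬m).
Premise 4, O(¬r ⊃ m), contraposes to O(¬m ⊃ r); with O(¬m) we get O(r).
Premises 1, 2, 7, 10 do not contribute to this derivation.
So O(r) follows.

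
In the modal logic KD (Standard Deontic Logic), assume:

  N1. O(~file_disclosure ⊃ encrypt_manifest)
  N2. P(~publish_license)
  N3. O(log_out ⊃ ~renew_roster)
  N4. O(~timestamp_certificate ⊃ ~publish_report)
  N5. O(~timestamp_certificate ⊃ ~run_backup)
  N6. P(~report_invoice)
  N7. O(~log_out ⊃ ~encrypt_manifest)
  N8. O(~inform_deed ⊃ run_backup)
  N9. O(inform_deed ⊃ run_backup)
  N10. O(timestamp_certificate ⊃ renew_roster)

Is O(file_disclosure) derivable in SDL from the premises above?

Premises 9 and 8 cover both cases: O(inform_deed ⊃ run_backup) and O(~inform_deed ⊃ run_backup). Since inform_deed ∨ ~inform_deed is a tautology, O(run_backup) follows.
Premise 5, O(~timestamp_certificate ⊃ ~run_backup), contraposes to O(run_backup ⊃ timestamp_certificate); with O(run_backup) we get O(timestamp_certificate).
With premise 10, O(timestamp_certificate ⊃ renew_roster), the K-axiom yields O(renew_roster).
Premise 3, O(log_out ⊃ ~renew_roster), contraposes to O(renew_roster ⊃ ~log_out); with O(renew_roster) we get O(~log_out).
Premise 7 is O(~log_out ⊃ ~encrypt_manifest); since O(~log_out), deontic closure gives O(~encrypt_manifest).
The contrapositive of premise 1 (O(~file_disclosure ⊃ encrypt_manifest)) is O(~encrypt_manifest ⊃ file_disclosure), and O(~encrypt_manifest) is already established, so O(file_disclosure).
Premises 2, 4, 6 do not contribute to this derivation.
So O(file_disclosure) follows.

Yes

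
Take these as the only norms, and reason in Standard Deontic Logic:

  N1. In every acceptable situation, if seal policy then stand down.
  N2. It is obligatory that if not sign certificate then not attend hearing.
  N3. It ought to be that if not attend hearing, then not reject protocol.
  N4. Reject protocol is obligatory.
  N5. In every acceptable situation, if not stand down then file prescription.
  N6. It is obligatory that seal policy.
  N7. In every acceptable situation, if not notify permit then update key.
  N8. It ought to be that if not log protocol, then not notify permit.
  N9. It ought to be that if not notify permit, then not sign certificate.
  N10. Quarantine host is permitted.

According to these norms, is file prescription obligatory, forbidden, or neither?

Premise 5 is O(¬stand_down → file_prescription), but O(¬stand_down) is not derivable from the premises, so it does not yield O(file_prescription).
No premise or chain of K-axiom applications forces O(file_prescription), and none forces O(¬file_prescription). So file_prescription is neither obligatory nor forbidden under these norms.

Neither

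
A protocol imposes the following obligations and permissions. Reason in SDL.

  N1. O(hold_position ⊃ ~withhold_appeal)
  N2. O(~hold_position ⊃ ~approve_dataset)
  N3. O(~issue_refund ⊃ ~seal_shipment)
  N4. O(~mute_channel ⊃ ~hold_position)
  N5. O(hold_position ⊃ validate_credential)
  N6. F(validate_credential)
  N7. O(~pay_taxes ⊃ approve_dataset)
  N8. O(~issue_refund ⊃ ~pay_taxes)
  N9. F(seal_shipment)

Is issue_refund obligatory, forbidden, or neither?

Obligatory

F(validate_credential) at premise 6 means O(~validate_credential).
Premise 5 is O(hold_position ⊃ validate_credential); contrapositively O(~validate_credential ⊃ ~hold_position). Since O(~validate_credential) holds, K gives O(~hold_position).
Applying K to premise 2 (O(~hold_position ⊃ ~approve_dataset)) and O(~hold_position) yields O(~approve_dataset).
Premise 7, O(~pay_taxes ⊃ approve_dataset), contraposes to O(~approve_dataset ⊃ pay_taxes); with O(~approve_dataset) we get O(pay_taxes).
Premise 8 is O(~issue_refund ⊃ ~pay_taxes); contrapositively O(pay_taxes ⊃ issue_refund). Since O(pay_taxes) holds, K gives O(issue_refund).
Premises 1, 3, 4, 9 do not contribute to this derivation.
Hence issue_refund is obligatory.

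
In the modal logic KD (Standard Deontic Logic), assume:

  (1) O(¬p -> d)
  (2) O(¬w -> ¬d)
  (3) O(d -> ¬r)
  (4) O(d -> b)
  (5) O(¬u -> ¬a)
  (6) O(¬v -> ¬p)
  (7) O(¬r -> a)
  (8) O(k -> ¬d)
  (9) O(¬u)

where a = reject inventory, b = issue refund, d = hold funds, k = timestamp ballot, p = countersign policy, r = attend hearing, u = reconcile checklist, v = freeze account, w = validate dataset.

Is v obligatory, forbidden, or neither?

Obligatory

Premise 9 gives O(¬u).
From O(¬u) and premise 5, O(¬u -> ¬a), we obtain O(¬a).
Premise 7, O(¬r -> a), contraposes to O(¬a -> r); with O(¬a) we get O(r).
Premise 3, O(d -> ¬r), contraposes to O(r -> ¬d); with O(r) we get O(¬d).
The contrapositive of premise 1 (O(¬p -> d)) is O(¬d -> p), and O(¬d) is already established, so O(p).
Premise 6, O(¬v -> ¬p), contraposes to O(p -> v); with O(p) we get O(v).
Premises 2, 4, 8 do not contribute to this derivation.
Hence v is obligatory.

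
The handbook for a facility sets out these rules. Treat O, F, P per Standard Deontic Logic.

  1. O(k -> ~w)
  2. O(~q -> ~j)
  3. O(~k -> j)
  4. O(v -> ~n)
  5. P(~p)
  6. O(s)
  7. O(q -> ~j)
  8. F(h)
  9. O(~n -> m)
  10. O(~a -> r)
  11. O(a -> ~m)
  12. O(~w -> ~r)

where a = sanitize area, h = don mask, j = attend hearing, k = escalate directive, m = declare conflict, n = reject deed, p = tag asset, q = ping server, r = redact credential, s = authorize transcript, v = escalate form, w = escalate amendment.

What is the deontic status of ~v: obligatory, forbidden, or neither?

By case analysis on ~q: premise 2 gives O(~q -> ~j) and premise 7 gives O(q -> ~j), so O(~j) either way.
The contrapositive of premise 3 (O(~k -> j)) is O(~j -> k), and O(~j) is already established, so O(k).
From O(k) and premise 1, O(k -> ~w), we obtain O(~w).
With premise 12, O(~w -> ~r), the K-axiom yields O(~r).
The contrapositive of premise 10 (O(~a -> r)) is O(~r -> a), and O(~r) is already established, so O(a).
Premise 11 is O(a -> ~m); since O(a), deontic closure gives O(~m).
Premise 9, O(~n -> m), contraposes to O(~m -> n); with O(~m) we get O(n).
Premise 4 is O(v -> ~n); contrapositively O(n -> ~v). Since O(n) holds, K gives O(~v).
Premises 5, 6, 8 do not contribute to this derivation.
Hence ~v is obligatory.

Obligatory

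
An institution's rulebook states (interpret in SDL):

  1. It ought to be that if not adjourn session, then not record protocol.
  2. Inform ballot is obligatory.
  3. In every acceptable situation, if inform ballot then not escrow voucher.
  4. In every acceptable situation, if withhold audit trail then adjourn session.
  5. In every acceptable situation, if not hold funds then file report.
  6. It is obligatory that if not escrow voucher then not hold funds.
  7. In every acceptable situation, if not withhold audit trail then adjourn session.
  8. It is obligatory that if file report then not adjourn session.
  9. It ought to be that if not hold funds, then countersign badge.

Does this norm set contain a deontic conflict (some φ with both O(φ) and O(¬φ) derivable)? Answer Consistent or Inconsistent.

Premises 4 and 7 are O(withhold_audit_trail → adjourn_session) and O(¬withhold_audit_trail → adjourn_session); every ideal world satisfies withhold_audit_trail or ¬withhold_audit_trail, so in either case adjourn_session holds — hence O(adjourn_session).
Premise 8, O(file_report → ¬adjourn_session), contraposes to O(adjourn_session → ¬file_report); with O(adjourn_session) we get O(¬file_report).
The contrapositive of premise 5 (O(¬hold_funds → file_report)) is O(¬file_report → hold_funds), and O(¬file_report) is already established, so O(hold_funds).
The contrapositive of premise 6 (O(¬escrow_voucher → ¬hold_funds)) is O(hold_funds → escrow_voucher), and O(hold_funds) is already established, so O(escrow_voucher).
The contrapositive of premise 3 (O(inform_ballot → ¬escrow_voucher)) is O(escrow_voucher → ¬inform_ballot), and O(escrow_voucher) is already established, so O(¬inform_ballot).
But premise 2 directly asserts O(inform_ballot).
We now have both O(¬inform_ballot) and O(inform_ballot) — inform_ballot is simultaneously obligatory and forbidden, violating the D-axiom.

Inconsistent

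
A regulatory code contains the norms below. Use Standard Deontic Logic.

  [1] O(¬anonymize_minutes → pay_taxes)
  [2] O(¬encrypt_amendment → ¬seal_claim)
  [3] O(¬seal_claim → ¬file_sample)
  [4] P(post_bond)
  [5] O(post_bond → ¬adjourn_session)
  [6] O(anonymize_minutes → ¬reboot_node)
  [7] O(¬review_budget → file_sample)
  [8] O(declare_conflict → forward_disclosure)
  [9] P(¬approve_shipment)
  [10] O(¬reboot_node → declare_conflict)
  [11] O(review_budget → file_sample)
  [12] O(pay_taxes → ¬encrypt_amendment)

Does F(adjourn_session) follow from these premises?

No

Premise 5 is O(post_bond → ¬adjourn_session), but O(post_bond) is not derivable from the premises (the permission P(post_bond) asserts only ¬O(¬post_bond), not O(post_bond)), so it does not yield O(¬adjourn_session).
No other premise forces O(¬adjourn_session). An ideal world satisfying every premise can still have adjourn_session true, so F(adjourn_session) is not derivable.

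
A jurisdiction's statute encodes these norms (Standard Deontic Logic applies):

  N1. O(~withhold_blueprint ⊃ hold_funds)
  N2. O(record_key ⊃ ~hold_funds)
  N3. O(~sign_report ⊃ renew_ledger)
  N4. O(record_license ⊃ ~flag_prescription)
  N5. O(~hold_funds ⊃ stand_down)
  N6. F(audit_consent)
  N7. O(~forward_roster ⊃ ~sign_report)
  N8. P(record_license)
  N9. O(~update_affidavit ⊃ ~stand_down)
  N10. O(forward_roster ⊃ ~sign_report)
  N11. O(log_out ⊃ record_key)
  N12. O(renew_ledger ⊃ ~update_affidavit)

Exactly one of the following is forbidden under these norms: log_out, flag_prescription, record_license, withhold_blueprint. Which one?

Premises 7 and 10 are O(~forward_roster ⊃ ~sign_report) and O(forward_roster ⊃ ~sign_report); every ideal world satisfies ~forward_roster or forward_roster, so in either case ~sign_report holds — hence O(~sign_report).
With premise 3, O(~sign_report ⊃ renew_ledger), the K-axiom yields O(renew_ledger).
With premise 12, O(renew_ledger ⊃ ~update_affidavit), the K-axiom yields O(~update_affidavit).
Applying K to premise 9 (O(~update_affidavit ⊃ ~stand_down)) and O(~update_affidavit) yields O(~stand_down).
Premise 5 is O(~hold_funds ⊃ stand_down); contrapositively O(~stand_down ⊃ hold_funds). Since O(~stand_down) holds, K gives O(hold_funds).
Premise 2 is O(record_key ⊃ ~hold_funds); contrapositively O(hold_funds ⊃ ~record_key). Since O(hold_funds) holds, K gives O(~record_key).
The contrapositive of premise 11 (O(log_out ⊃ record_key)) is O(~record_key ⊃ ~log_out), and O(~record_key) is already established, so O(~log_out).
So O(~log_out) holds, i.e. log_out is forbidden. None of the other listed options is forbidden under the premises.

log_out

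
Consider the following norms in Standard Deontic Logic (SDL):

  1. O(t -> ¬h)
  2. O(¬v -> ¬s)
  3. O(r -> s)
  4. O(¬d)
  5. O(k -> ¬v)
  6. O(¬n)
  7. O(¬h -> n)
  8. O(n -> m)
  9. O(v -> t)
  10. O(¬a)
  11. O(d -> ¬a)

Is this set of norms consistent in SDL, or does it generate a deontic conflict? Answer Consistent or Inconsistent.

Premise 11 is O(d -> ¬a); even if O(¬a) held, inferring O(d) would be affirming the consequent — invalid.
So O(d) is not derivable, and the apparent clash with O(¬d) does not arise.
A world satisfying every obligation exists (e.g. a=false, d=false, h=true, k=false, m=false, n=false, r=false, s=false, t=false, v=false); no atom is both obligatory and forbidden, so the set is consistent.

Consistent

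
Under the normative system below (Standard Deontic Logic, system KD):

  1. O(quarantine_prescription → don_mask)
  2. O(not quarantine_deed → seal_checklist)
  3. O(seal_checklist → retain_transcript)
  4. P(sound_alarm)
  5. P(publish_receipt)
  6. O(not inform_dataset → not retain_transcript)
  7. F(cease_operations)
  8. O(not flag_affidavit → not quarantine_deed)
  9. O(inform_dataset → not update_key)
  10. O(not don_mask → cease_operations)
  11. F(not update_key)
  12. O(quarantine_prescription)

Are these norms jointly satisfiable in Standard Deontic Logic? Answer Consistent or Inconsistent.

Premise 10 is O(not don_mask → cease_operations), but O(not don_mask) is not derivable from the premises, so it does not yield O(cease_operations).
So O(cease_operations) is not derivable, and the apparent clash with O(not cease_operations) does not arise.
A world satisfying every obligation exists (e.g. cease_operations=false, don_mask=true, flag_affidavit=true, inform_dataset=false, publish_receipt=false, quarantine_deed=true, quarantine_prescription=true, retain_transcript=false, seal_checklist=false, sound_alarm=false, update_key=true); no atom is both obligatory and forbidden, so the set is consistent.

Consistent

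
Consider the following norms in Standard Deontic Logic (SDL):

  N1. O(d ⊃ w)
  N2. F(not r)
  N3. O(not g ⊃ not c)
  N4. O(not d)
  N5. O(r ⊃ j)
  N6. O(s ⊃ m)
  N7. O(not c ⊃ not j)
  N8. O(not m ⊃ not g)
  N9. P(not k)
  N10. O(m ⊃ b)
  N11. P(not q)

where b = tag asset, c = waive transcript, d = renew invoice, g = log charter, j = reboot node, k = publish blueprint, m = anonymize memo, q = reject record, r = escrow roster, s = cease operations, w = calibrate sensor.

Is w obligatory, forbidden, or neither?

Neither

Premise 1 is O(d ⊃ w), but O(d) is not derivable from the premises, so it does not yield O(w).
No premise or chain of K-axiom applications forces O(w), and none forces O(not w). So w is neither obligatory nor forbidden under these norms.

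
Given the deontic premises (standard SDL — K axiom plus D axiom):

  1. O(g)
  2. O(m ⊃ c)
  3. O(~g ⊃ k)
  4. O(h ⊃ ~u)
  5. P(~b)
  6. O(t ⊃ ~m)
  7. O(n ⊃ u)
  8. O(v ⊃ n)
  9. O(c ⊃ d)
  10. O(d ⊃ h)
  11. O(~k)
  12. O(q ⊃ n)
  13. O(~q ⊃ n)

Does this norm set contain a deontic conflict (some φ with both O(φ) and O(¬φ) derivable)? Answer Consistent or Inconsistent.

Premise 3 is O(~g ⊃ k), but O(~g) is not derivable from the premises, so it does not yield O(k).
So O(k) is not derivable, and the apparent clash with O(~k) does not arise.
A world satisfying every obligation exists (e.g. b=false, c=false, d=false, g=true, h=false, k=false, m=false, n=true, q=false, t=false, u=true, v=false); no atom is both obligatory and forbidden, so the set is consistent.

Consistent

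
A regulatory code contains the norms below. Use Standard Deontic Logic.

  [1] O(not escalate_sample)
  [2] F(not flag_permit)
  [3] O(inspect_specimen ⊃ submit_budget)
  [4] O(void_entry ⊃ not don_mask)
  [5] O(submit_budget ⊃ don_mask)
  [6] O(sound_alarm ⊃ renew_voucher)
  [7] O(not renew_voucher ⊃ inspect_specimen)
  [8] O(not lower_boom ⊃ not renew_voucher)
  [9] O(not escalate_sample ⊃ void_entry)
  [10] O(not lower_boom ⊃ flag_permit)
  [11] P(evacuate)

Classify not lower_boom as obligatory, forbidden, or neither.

Forbidden

From premise 1 we have O(not escalate_sample).
Premise 9 is O(not escalate_sample ⊃ void_entry); since O(not escalate_sample), deontic closure gives O(void_entry).
Applying K to premise 4 (O(void_entry ⊃ not don_mask)) and O(void_entry) yields O(not don_mask).
The contrapositive of premise 5 (O(submit_budget ⊃ don_mask)) is O(not don_mask ⊃ not submit_budget), and O(not don_mask) is already established, so O(not submit_budget).
Premise 3, O(inspect_specimen ⊃ submit_budget), contraposes to O(not submit_budget ⊃ not inspect_specimen); with O(not submit_budget) we get O(not inspect_specimen).
Premise 7, O(not renew_voucher ⊃ inspect_specimen), contraposes to O(not inspect_specimen ⊃ renew_voucher); with O(not inspect_specimen) we get O(renew_voucher).
Premise 8 is O(not lower_boom ⊃ not renew_voucher); contrapositively O(renew_voucher ⊃ lower_boom). Since O(renew_voucher) holds, K gives O(lower_boom).
Premises 2, 6, 10, 11 do not contribute to this derivation.
Thus O(lower_boom), which is F(not lower_boom): not lower_boom is forbidden.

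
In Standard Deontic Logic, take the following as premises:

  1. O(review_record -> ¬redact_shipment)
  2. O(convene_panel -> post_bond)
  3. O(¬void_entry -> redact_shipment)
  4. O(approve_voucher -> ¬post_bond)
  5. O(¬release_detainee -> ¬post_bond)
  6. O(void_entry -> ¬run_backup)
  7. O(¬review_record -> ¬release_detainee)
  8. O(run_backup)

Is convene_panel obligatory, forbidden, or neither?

Forbidden

Premise 8 gives O(run_backup).
Premise 6 is O(void_entry -> ¬run_backup); contrapositively O(run_backup -> ¬void_entry). Since O(run_backup) holds, K gives O(¬void_entry).
From O(¬void_entry) and premise 3, O(¬void_entry -> redact_shipment), we obtain O(redact_shipment).
The contrapositive of premise 1 (O(review_record -> ¬redact_shipment)) is O(redact_shipment -> ¬review_record), and O(redact_shipment) is already established, so O(¬review_record).
With premise 7, O(¬review_record -> ¬release_detainee), the K-axiom yields O(¬release_detainee).
Applying K to premise 5 (O(¬release_detainee -> ¬post_bond)) and O(¬release_detainee) yields O(¬post_bond).
The contrapositive of premise 2 (O(convene_panel -> post_bond)) is O(¬post_bond -> ¬convene_panel), and O(¬post_bond) is already established, so O(¬convene_panel).
Premise 4 does not contribute to this derivation.
Thus O(¬convene_panel), which is F(convene_panel): convene_panel is forbidden.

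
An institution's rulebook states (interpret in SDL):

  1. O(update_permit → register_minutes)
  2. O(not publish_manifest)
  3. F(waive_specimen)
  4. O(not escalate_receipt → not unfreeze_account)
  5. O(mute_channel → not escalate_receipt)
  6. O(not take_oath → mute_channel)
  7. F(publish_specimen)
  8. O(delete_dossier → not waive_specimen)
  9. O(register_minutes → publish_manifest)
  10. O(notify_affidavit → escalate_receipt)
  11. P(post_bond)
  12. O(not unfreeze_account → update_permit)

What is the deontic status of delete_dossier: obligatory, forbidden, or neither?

Neither

Premise 8 is O(delete_dossier → not waive_specimen); even if O(not waive_specimen) held, inferring O(delete_dossier) would be affirming the consequent — invalid.
No premise or chain of K-axiom applications forces O(delete_dossier), and none forces O(not delete_dossier). So delete_dossier is neither obligatory nor forbidden under these norms.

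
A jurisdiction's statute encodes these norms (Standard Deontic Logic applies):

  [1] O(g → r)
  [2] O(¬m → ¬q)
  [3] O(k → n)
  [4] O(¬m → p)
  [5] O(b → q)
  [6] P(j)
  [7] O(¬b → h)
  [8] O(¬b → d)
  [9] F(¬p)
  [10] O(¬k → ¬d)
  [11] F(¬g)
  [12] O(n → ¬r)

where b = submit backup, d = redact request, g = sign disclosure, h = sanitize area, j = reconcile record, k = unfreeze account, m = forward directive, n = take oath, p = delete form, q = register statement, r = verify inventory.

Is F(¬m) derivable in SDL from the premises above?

Premise 11, F(¬g), is equivalent to O(g).
With premise 1, O(g → r), the K-axiom yields O(r).
Premise 12, O(n → ¬r), contraposes to O(r → ¬n); with O(r) we get O(¬n).
The contrapositive of premise 3 (O(k → n)) is O(¬n → ¬k), and O(¬n) is already established, so O(¬k).
With premise 10, O(¬k → ¬d), the K-axiom yields O(¬d).
Premise 8 is O(¬b → d); contrapositively O(¬d → b). Since O(¬d) holds, K gives O(b).
From O(b) and premise 5, O(b → q), we obtain O(q).
Premise 2 is O(¬m → ¬q); contrapositively O(q → m). Since O(q) holds, K gives O(m).
Premises 4, 6, 7, 9 do not contribute to this derivation.
So O(m) holds, i.e. F(¬m). The claim follows.

Yes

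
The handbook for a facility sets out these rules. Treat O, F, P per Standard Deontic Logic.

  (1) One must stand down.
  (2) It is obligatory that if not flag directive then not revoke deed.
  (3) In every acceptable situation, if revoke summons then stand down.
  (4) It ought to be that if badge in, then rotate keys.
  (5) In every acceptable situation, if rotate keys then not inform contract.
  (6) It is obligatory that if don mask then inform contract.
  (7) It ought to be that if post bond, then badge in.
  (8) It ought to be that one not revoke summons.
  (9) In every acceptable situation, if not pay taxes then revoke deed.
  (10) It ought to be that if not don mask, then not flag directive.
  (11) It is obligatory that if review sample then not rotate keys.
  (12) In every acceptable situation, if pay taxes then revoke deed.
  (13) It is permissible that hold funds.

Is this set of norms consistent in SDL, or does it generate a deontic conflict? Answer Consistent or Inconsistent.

Consistent

Premise 3 is O(revoke_summons → stand_down); even if O(stand_down) held, inferring O(revoke_summons) would be affirming the consequent — invalid.
So O(revoke_summons) is not derivable, and the apparent clash with O(¬revoke_summons) does not arise.
A world satisfying every obligation exists (e.g. badge_in=false, don_mask=true, flag_directive=true, hold_funds=false, inform_contract=true, pay_taxes=false, post_bond=false, review_sample=false, revoke_deed=true, revoke_summons=false, rotate_keys=false, stand_down=true); no atom is both obligatory and forbidden, so the set is consistent.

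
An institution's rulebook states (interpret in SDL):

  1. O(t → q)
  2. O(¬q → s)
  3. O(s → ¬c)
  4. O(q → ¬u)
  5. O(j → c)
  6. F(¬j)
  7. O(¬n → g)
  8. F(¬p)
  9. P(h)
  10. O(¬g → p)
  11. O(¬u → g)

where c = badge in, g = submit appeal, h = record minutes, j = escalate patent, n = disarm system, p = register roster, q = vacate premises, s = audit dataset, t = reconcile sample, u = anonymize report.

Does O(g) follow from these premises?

Premise 6, F(¬j), is equivalent to O(j).
With premise 5, O(j → c), the K-axiom yields O(c).
Premise 3, O(s → ¬c), contraposes to O(c → ¬s); with O(c) we get O(¬s).
Premise 2, O(¬q → s), contraposes to O(¬s → q); with O(¬s) we get O(q).
Premise 4 is O(q → ¬u); since O(q), deontic closure gives O(¬u).
With premise 11, O(¬u → g), the K-axiom yields O(g).
Premises 1, 7, 8, 9, 10 do not contribute to this derivation.
So O(g) follows.

Yes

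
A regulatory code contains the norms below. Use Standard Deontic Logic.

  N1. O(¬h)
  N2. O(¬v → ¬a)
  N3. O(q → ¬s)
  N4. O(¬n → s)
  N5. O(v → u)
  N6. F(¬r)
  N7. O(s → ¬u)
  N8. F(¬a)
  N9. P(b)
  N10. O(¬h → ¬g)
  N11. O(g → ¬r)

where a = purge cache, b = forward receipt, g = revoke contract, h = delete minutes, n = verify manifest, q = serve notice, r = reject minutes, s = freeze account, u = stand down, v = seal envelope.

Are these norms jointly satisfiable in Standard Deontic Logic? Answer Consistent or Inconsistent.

Premise 11 is O(g → ¬r), but O(g) is not derivable from the premises, so it does not yield O(¬r).
So O(¬r) is not derivable, and the apparent clash with O(r) does not arise.
A world satisfying every obligation exists (e.g. a=true, b=false, g=false, h=false, n=true, q=false, r=true, s=false, u=true, v=true); no atom is both obligatory and forbidden, so the set is consistent.

Consistent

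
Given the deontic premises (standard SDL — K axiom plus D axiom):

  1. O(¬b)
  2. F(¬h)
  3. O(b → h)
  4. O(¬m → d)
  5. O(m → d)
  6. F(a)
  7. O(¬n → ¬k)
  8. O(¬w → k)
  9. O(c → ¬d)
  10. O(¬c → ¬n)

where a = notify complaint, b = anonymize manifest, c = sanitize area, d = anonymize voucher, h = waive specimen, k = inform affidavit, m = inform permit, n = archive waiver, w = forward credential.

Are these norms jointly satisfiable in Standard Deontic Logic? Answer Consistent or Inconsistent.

Consistent

Premise 3 is O(b → h); even if O(h) held, inferring O(b) would be affirming the consequent — invalid.
So O(b) is not derivable, and the apparent clash with O(¬b) does not arise.
A world satisfying every obligation exists (e.g. a=false, b=false, c=false, d=true, h=true, k=false, m=false, n=false, w=true); no atom is both obligatory and forbidden, so the set is consistent.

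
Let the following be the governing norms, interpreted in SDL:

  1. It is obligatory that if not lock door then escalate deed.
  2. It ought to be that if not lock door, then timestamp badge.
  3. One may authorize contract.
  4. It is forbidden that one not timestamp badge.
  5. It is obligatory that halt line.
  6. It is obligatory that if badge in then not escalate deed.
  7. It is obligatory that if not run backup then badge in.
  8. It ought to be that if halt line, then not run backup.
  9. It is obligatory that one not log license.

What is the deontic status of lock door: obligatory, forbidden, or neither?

Obligatory

From premise 5 we have O(halt_line).
With premise 8, O(halt_line → ¬run_backup), the K-axiom yields O(¬run_backup).
Premise 7 is O(¬run_backup → badge_in); since O(¬run_backup), deontic closure gives O(badge_in).
Premise 6 is O(badge_in → ¬escalate_deed); since O(badge_in), deontic closure gives O(¬escalate_deed).
Premise 1 is O(¬lock_door → escalate_deed); contrapositively O(¬escalate_deed → lock_door). Since O(¬escalate_deed) holds, K gives O(lock_door).
Premises 2, 3, 4, 9 do not contribute to this derivation.
Hence lock_door is obligatory.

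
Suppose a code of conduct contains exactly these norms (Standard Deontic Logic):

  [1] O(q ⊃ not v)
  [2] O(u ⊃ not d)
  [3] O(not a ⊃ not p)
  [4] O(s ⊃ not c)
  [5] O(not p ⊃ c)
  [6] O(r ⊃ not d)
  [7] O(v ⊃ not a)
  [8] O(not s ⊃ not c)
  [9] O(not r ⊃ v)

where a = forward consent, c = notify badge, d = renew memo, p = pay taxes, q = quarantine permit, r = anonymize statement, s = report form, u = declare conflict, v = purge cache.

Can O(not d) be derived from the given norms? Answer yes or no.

By case analysis on not s: premise 8 gives O(not s ⊃ not c) and premise 4 gives O(s ⊃ not c), so O(not c) either way.
The contrapositive of premise 5 (O(not p ⊃ c)) is O(not c ⊃ p), and O(not c) is already established, so O(p).
The contrapositive of premise 3 (O(not a ⊃ not p)) is O(p ⊃ a), and O(p) is already established, so O(a).
The contrapositive of premise 7 (O(v ⊃ not a)) is O(a ⊃ not v), and O(a) is already established, so O(not v).
Premise 9 is O(not r ⊃ v); contrapositively O(not v ⊃ r). Since O(not v) holds, K gives O(r).
From O(r) and premise 6, O(r ⊃ not d), we obtain O(not d).
Premises 1, 2 do not contribute to this derivation.
So O(not d) follows.

Yes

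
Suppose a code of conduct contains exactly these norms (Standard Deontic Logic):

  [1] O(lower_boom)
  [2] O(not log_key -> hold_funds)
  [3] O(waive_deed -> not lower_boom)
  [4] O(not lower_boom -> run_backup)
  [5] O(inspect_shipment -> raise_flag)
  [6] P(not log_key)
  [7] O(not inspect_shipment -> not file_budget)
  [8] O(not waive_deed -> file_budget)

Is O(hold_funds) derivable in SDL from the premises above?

No

Premise 2 is O(not log_key -> hold_funds), but O(not log_key) is not derivable from the premises (the permission P(not log_key) asserts only not O(log_key), not O(not log_key)), so it does not yield O(hold_funds).
No other premise forces O(hold_funds). An ideal world satisfying every premise can still have hold_funds false, so O(hold_funds) is not derivable.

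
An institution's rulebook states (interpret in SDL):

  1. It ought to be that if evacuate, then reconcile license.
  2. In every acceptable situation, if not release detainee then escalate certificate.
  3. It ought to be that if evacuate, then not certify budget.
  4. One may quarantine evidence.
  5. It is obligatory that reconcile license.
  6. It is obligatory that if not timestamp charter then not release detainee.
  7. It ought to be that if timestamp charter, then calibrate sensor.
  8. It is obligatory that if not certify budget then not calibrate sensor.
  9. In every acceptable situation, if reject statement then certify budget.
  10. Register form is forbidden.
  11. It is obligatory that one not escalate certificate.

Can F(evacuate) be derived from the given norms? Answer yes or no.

Yes

Premise 11 gives O(¬escalate_certificate).
The contrapositive of premise 2 (O(¬release_detainee → escalate_certificate)) is O(¬escalate_certificate → release_detainee), and O(¬escalate_certificate) is already established, so O(release_detainee).
Premise 6, O(¬timestamp_charter → ¬release_detainee), contraposes to O(release_detainee → timestamp_charter); with O(release_detainee) we get O(timestamp_charter).
Premise 7 is O(timestamp_charter → calibrate_sensor); since O(timestamp_charter), deontic closure gives O(calibrate_sensor).
The contrapositive of premise 8 (O(¬certify_budget → ¬calibrate_sensor)) is O(calibrate_sensor → certify_budget), and O(calibrate_sensor) is already established, so O(certify_budget).
Premise 3, O(evacuate → ¬certify_budget), contraposes to O(certify_budget → ¬evacuate); with O(certify_budget) we get O(¬evacuate).
Premises 1, 4, 5, 9, 10 do not contribute to this derivation.
So O(¬evacuate) holds, i.e. F(evacuate). The claim follows.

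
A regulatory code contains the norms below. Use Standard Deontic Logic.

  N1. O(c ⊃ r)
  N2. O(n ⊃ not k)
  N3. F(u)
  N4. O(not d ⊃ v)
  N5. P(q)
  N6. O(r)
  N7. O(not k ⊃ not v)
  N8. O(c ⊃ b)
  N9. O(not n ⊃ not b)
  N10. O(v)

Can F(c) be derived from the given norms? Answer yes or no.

Premise 10 states O(v) outright.
The contrapositive of premise 7 (O(not k ⊃ not v)) is O(v ⊃ k), and O(v) is already established, so O(k).
The contrapositive of premise 2 (O(n ⊃ not k)) is O(k ⊃ not n), and O(k) is already established, so O(not n).
Applying K to premise 9 (O(not n ⊃ not b)) and O(not n) yields O(not b).
Premise 8 is O(c ⊃ b); contrapositively O(not b ⊃ not c). Since O(not b) holds, K gives O(not c).
Premises 1, 3, 4, 5, 6 do not contribute to this derivation.
So O(not c) holds, i.e. F(c). The claim follows.

Yes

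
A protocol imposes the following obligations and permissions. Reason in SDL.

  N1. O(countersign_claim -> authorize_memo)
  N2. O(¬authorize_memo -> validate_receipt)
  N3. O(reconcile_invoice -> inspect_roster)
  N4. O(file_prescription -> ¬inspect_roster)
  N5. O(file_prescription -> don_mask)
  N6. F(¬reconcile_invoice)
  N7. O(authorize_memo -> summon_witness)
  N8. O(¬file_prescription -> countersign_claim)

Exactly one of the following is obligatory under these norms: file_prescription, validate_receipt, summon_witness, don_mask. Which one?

summon_witness

Premise 6 is F(¬reconcile_invoice), i.e. O(reconcile_invoice).
Applying K to premise 3 (O(reconcile_invoice -> inspect_roster)) and O(reconcile_invoice) yields O(inspect_roster).
Premise 4 is O(file_prescription -> ¬inspect_roster); contrapositively O(inspect_roster -> ¬file_prescription). Since O(inspect_roster) holds, K gives O(¬file_prescription).
Applying K to premise 8 (O(¬file_prescription -> countersign_claim)) and O(¬file_prescription) yields O(countersign_claim).
From O(countersign_claim) and premise 1, O(countersign_claim -> authorize_memo), we obtain O(authorize_memo).
With premise 7, O(authorize_memo -> summon_witness), the K-axiom yields O(summon_witness).
So O(summon_witness) holds — summon_witness is obligatory. None of the other listed options is made obligatory by any chain of premises.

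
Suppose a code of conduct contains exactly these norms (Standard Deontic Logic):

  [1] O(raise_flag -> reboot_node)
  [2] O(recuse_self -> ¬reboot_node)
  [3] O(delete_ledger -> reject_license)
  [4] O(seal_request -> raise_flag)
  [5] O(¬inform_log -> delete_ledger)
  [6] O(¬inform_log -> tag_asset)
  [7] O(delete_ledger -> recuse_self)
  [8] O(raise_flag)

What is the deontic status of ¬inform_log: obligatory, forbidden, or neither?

Premise 8 states O(raise_flag) outright.
Premise 1 is O(raise_flag -> reboot_node); since O(raise_flag), deontic closure gives O(reboot_node).
The contrapositive of premise 2 (O(recuse_self -> ¬reboot_node)) is O(reboot_node -> ¬recuse_self), and O(reboot_node) is already established, so O(¬recuse_self).
Premise 7, O(delete_ledger -> recuse_self), contraposes to O(¬recuse_self -> ¬delete_ledger); with O(¬recuse_self) we get O(¬delete_ledger).
Premise 5, O(¬inform_log -> delete_ledger), contraposes to O(¬delete_ledger -> inform_log); with O(¬delete_ledger) we get O(inform_log).
Premises 3, 4, 6 do not contribute to this derivation.
Thus O(inform_log), which is F(¬inform_log): ¬inform_log is forbidden.

Forbidden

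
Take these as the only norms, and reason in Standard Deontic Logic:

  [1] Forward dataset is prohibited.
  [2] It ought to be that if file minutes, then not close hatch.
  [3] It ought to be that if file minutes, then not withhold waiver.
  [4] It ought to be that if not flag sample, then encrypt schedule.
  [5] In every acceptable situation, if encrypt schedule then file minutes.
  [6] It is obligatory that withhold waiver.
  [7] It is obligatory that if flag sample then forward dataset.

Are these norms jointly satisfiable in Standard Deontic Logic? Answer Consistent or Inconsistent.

Inconsistent

Premise 6 gives O(withhold_waiver).
Premise 3, O(file_minutes → ¬withhold_waiver), contraposes to O(withhold_waiver → ¬file_minutes); with O(withhold_waiver) we get O(¬file_minutes).
Premise 5 is O(encrypt_schedule → file_minutes); contrapositively O(¬file_minutes → ¬encrypt_schedule). Since O(¬file_minutes) holds, K gives O(¬encrypt_schedule).
Premise 4 is O(¬flag_sample → encrypt_schedule); contrapositively O(¬encrypt_schedule → flag_sample). Since O(¬encrypt_schedule) holds, K gives O(flag_sample).
From O(flag_sample) and premise 7, O(flag_sample → forward_dataset), we obtain O(forward_dataset).
Yet premise 1 is F(forward_dataset), i.e. O(¬forward_dataset).
We now have both O(forward_dataset) and O(¬forward_dataset) — forward_dataset is simultaneously obligatory and forbidden, violating the D-axiom.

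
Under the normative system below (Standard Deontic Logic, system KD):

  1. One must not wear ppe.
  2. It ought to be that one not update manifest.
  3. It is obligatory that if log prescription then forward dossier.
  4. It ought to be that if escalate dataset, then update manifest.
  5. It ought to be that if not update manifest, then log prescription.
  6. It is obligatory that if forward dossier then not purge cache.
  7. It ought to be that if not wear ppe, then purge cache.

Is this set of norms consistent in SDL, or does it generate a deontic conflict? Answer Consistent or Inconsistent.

Inconsistent

Premise 1, F(wear_ppe), is equivalent to O(¬wear_ppe).
Premise 7 is O(¬wear_ppe → purge_cache); since O(¬wear_ppe), deontic closure gives O(purge_cache).
The contrapositive of premise 6 (O(forward_dossier → ¬purge_cache)) is O(purge_cache → ¬forward_dossier), and O(purge_cache) is already established, so O(¬forward_dossier).
Premise 3, O(log_prescription → forward_dossier), contraposes to O(¬forward_dossier → ¬log_prescription); with O(¬forward_dossier) we get O(¬log_prescription).
Premise 5, O(¬update_manifest → log_prescription), contraposes to O(¬log_prescription → update_manifest); with O(¬log_prescription) we get O(update_manifest).
However, premise 2 gives O(¬update_manifest).
We now have both O(update_manifest) and O(¬update_manifest) — update_manifest is simultaneously obligatory and forbidden, violating the D-axiom.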